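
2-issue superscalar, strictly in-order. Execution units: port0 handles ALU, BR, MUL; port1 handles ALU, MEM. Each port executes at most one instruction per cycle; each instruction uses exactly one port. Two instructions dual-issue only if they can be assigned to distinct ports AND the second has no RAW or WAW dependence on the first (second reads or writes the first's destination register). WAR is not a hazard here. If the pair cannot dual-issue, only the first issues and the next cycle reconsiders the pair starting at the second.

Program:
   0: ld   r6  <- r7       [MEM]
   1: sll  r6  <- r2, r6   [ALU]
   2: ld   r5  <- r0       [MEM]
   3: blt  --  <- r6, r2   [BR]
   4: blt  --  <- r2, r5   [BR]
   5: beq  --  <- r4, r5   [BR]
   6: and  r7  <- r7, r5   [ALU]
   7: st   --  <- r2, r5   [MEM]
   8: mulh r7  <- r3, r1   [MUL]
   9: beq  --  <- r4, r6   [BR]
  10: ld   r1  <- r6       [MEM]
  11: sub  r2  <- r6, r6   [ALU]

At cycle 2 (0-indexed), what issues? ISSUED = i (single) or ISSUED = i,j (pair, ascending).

0. ld.MEM @i0  | RAW+WAW r6
1. sll.ALU ld.MEM @i1,i2  | 2-wide
2. blt.BR @i3  | no-port BR/BR
3. blt.BR @i4  | no-port BR/BR
4. beq.BR and.ALU @i5,i6  | 2-wide
5. st.MEM mulh.MUL @i7,i8  | 2-wide
6. beq.BR ld.MEM @i9,i10  | 2-wide
7. sub.ALU @i11  | tail

ISSUED = 3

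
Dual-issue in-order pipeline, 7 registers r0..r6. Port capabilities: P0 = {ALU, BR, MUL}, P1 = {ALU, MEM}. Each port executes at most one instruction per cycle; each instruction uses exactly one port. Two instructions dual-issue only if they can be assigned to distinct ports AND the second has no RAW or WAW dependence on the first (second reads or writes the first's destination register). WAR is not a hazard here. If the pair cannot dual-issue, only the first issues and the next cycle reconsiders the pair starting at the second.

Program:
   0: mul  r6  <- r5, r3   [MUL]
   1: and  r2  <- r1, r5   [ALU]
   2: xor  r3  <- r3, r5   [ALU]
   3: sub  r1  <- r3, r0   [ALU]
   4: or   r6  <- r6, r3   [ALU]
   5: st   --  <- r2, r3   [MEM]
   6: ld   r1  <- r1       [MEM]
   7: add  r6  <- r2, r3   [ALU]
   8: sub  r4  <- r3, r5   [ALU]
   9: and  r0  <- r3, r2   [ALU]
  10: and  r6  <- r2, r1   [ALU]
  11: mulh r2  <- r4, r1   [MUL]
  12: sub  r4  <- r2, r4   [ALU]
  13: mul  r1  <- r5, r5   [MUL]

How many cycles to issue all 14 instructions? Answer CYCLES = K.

CYCLES = 8

c0: i0+i1 mul.MUL;and.ALU  dual
c1: i2 xor.ALU  RAW r3
c2: i3+i4 sub.ALU;or.ALU  dual
c3: i5 st.MEM  no-port MEM/MEM
c4: i6+i7 ld.MEM;add.ALU  dual
c5: i8+i9 sub.ALU;and.ALU  dual
c6: i10+i11 and.ALU;mulh.MUL  dual
c7: i12+i13 sub.ALU;mul.MUL  dual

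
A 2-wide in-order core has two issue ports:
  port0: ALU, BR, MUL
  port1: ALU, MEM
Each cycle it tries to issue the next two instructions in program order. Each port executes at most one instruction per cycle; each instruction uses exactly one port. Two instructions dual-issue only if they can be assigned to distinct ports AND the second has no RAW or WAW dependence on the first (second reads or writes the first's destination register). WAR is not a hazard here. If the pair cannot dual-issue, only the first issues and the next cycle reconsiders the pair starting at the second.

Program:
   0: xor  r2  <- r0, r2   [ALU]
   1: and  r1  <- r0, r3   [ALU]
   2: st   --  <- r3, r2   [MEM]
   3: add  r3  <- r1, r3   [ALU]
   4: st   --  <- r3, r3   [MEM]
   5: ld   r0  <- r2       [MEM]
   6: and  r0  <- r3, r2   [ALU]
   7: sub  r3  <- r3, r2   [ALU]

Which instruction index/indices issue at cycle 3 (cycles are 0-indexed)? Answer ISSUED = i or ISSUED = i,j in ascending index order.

#0 head=0: xor.ALU+and.ALU i0&i1 2-wide
#1 head=2: st.MEM+add.ALU i2&i3 2-wide
#2 head=4: st.MEM i4 no-port MEM/MEM
#3 head=5: ld.MEM i5 WAW r0
#4 head=6: and.ALU+sub.ALU i6&i7 2-wide

ISSUED = 5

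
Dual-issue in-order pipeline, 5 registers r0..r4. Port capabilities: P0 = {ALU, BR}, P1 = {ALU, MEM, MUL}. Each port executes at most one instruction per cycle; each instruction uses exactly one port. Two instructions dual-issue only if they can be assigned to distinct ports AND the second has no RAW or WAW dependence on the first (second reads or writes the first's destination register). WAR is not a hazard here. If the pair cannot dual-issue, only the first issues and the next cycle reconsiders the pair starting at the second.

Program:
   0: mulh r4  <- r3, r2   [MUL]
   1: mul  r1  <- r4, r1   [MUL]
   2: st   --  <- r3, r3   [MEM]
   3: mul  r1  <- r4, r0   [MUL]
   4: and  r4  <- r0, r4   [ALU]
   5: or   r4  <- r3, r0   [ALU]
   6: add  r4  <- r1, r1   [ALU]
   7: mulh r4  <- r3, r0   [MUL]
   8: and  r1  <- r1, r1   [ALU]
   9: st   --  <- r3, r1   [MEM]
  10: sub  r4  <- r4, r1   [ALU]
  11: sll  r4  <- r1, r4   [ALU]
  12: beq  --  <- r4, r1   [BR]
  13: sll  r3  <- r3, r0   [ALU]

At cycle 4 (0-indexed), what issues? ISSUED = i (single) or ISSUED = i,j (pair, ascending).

0. mulh @i0  | no-port MUL/MUL
1. mul @i1  | no-port MUL/MEM
2. st @i2  | no-port MEM/MUL
3. mul+and @i3,i4  | pair
4. or @i5  | WAW r4
5. add @i6  | WAW r4
6. mulh+and @i7,i8  | pair
7. st+sub @i9,i10  | pair
8. sll @i11  | RAW r4
9. beq+sll @i12,i13  | pair

ISSUED = 5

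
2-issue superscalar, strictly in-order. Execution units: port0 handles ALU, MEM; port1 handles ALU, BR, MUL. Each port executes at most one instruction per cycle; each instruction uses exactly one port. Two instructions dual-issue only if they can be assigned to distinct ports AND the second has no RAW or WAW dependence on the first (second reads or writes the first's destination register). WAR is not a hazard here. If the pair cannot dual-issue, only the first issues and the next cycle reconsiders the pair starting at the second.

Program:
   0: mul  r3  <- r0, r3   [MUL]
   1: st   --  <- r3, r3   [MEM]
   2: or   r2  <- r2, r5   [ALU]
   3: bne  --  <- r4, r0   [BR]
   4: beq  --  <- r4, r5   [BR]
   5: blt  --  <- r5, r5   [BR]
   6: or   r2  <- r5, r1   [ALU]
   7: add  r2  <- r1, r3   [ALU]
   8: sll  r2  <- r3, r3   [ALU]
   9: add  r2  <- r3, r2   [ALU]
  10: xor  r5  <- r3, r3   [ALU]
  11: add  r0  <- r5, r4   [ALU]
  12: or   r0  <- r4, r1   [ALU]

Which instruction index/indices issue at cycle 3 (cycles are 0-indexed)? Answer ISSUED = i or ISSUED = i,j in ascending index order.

0. mul @i0  | RAW r3
1. st/or @i1&i2  | pair
2. bne @i3  | no-port BR/BR
3. beq @i4  | no-port BR/BR
4. blt/or @i5&i6  | pair
5. add @i7  | WAW r2
6. sll @i8  | RAW+WAW r2
7. add/xor @i9&i10  | pair
8. add @i11  | WAW r0
9. or @i12  | tail

ISSUED = 4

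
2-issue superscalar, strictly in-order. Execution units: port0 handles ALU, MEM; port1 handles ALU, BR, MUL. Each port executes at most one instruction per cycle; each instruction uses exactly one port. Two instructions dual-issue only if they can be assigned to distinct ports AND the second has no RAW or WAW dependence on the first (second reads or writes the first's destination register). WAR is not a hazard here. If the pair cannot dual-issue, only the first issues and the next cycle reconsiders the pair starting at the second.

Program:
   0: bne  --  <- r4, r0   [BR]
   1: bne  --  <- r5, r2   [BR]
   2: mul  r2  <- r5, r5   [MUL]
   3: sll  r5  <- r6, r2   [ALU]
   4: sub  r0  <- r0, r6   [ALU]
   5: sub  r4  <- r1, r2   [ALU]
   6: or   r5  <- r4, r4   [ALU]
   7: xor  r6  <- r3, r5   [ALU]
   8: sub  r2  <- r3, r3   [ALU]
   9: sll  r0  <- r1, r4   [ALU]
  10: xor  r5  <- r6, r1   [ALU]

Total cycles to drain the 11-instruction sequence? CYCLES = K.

CYCLES = 8

  cy0 -> i0 (bne) no-port BR/BR
  cy1 -> i1 (bne) no-port BR/MUL
  cy2 -> i2 (mul) RAW r2
  cy3 -> i3+i4 (sll;sub) 2-wide
  cy4 -> i5 (sub) RAW r4
  cy5 -> i6 (or) RAW r5
  cy6 -> i7+i8 (xor;sub) 2-wide
  cy7 -> i9+i10 (sll;xor) 2-wide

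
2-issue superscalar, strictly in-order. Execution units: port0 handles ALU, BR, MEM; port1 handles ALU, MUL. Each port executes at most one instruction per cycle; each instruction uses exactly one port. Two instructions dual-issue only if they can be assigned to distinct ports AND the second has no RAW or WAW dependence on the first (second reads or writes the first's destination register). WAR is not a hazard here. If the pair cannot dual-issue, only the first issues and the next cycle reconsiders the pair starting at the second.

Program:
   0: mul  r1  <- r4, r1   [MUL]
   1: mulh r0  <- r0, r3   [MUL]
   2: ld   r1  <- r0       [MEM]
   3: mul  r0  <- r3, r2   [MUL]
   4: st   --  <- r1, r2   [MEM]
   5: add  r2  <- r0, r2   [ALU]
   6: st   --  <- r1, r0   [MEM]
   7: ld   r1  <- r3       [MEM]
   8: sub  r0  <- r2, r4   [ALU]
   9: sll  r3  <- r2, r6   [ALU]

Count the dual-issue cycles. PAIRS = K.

PAIRS = 3

  cy0 -> i0 (mul.MUL) no-port MUL/MUL
  cy1 -> i1 (mulh.MUL) RAW r0
  cy2 -> i2+i3 (ld.MEM mul.MUL) pair
  cy3 -> i4+i5 (st.MEM add.ALU) pair
  cy4 -> i6 (st.MEM) no-port MEM/MEM
  cy5 -> i7+i8 (ld.MEM sub.ALU) pair
  cy6 -> i9 (sll.ALU) tail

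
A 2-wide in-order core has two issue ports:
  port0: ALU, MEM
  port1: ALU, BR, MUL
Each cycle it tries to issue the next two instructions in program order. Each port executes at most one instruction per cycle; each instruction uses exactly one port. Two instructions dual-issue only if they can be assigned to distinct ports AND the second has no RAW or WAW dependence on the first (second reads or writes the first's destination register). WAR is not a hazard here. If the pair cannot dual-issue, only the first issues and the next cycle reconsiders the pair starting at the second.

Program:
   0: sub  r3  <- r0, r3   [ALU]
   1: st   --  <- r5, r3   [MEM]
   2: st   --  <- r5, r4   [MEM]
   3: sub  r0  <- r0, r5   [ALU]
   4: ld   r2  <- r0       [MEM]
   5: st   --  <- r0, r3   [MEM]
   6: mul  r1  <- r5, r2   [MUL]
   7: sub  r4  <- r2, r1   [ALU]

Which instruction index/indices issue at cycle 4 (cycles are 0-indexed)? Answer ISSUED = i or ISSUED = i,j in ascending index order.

ISSUED = 5,6

[0] i0  sub.ALU  -- RAW r3
[1] i1  st.MEM  -- no-port MEM/MEM
[2] i2+i3  st.MEM/sub.ALU  -- dual
[3] i4  ld.MEM  -- no-port MEM/MEM
[4] i5+i6  st.MEM/mul.MUL  -- dual
[5] i7  sub.ALU  -- tail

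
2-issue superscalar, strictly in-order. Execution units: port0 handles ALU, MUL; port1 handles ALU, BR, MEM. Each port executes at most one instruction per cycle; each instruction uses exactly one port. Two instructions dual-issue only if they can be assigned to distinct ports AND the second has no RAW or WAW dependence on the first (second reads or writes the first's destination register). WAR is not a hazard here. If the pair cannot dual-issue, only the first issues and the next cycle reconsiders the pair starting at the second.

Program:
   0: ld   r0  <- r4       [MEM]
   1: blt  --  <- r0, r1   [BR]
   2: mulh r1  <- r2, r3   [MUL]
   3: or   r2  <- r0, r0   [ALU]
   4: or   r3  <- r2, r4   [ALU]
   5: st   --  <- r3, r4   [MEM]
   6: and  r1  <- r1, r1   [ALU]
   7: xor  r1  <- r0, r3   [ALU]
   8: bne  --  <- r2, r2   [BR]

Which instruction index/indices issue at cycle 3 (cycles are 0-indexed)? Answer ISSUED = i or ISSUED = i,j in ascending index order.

ISSUED = 4

t=0 i0:ld ; no-port MEM/BR
t=1 i1,i2:blt;mulh ; dual
t=2 i3:or ; RAW r2
t=3 i4:or ; RAW r3
t=4 i5,i6:st;and ; dual
t=5 i7,i8:xor;bne ; dual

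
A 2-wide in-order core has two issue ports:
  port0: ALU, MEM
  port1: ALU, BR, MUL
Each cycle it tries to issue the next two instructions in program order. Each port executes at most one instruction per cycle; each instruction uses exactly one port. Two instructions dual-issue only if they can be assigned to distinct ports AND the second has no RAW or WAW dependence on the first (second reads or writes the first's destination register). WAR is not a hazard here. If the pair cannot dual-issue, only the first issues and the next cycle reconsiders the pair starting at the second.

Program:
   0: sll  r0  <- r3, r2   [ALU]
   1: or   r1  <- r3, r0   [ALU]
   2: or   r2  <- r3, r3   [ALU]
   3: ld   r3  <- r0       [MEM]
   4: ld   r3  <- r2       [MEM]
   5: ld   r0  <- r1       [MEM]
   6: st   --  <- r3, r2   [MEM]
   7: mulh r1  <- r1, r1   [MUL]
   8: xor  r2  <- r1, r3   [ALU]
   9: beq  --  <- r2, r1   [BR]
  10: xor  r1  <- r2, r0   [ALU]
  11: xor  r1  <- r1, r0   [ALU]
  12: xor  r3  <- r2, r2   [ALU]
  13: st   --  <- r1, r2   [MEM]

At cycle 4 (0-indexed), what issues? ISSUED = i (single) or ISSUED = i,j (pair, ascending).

0. sll.ALU @i0  | RAW r0
1. or.ALU+or.ALU @i1+i2  | 2-wide
2. ld.MEM @i3  | no-port MEM/MEM
3. ld.MEM @i4  | no-port MEM/MEM
4. ld.MEM @i5  | no-port MEM/MEM
5. st.MEM+mulh.MUL @i6+i7  | 2-wide
6. xor.ALU @i8  | RAW r2
7. beq.BR+xor.ALU @i9+i10  | 2-wide
8. xor.ALU+xor.ALU @i11+i12  | 2-wide
9. st.MEM @i13  | tail

ISSUED = 5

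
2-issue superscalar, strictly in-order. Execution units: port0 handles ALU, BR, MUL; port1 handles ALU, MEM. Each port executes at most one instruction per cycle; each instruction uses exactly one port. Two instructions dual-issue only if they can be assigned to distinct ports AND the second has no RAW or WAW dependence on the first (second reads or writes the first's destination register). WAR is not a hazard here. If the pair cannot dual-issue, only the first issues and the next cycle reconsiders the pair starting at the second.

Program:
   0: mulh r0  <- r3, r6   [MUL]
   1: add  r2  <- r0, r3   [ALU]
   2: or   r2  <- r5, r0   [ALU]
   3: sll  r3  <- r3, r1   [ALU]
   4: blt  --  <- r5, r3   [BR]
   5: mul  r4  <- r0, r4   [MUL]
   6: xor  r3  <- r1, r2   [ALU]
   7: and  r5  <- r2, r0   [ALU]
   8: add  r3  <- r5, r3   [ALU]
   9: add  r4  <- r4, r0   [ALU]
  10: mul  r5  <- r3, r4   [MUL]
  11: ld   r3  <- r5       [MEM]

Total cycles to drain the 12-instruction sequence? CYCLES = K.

0. mulh.MUL @i0  | RAW r0
1. add.ALU @i1  | WAW r2
2. or.ALU/sll.ALU @i2/i3  | 2-wide
3. blt.BR @i4  | no-port BR/MUL
4. mul.MUL/xor.ALU @i5/i6  | 2-wide
5. and.ALU @i7  | RAW r5
6. add.ALU/add.ALU @i8/i9  | 2-wide
7. mul.MUL @i10  | RAW r5
8. ld.MEM @i11  | tail

CYCLES = 9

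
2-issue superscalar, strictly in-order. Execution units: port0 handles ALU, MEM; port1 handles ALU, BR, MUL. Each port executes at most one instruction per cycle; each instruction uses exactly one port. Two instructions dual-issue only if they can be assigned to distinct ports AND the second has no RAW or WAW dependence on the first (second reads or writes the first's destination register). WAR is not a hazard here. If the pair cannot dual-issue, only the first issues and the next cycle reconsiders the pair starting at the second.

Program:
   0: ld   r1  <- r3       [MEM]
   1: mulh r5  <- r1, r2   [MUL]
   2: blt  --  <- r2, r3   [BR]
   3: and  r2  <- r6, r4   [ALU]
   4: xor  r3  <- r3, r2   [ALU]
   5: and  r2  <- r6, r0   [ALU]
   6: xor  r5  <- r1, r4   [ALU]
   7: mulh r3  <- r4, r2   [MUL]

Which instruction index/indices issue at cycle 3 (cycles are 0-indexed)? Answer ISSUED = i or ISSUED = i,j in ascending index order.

c0: i0 ld.MEM  RAW r1
c1: i1 mulh.MUL  no-port MUL/BR
c2: i2/i3 blt.BR+and.ALU  dual
c3: i4/i5 xor.ALU+and.ALU  dual
c4: i6/i7 xor.ALU+mulh.MUL  dual

ISSUED = 4,5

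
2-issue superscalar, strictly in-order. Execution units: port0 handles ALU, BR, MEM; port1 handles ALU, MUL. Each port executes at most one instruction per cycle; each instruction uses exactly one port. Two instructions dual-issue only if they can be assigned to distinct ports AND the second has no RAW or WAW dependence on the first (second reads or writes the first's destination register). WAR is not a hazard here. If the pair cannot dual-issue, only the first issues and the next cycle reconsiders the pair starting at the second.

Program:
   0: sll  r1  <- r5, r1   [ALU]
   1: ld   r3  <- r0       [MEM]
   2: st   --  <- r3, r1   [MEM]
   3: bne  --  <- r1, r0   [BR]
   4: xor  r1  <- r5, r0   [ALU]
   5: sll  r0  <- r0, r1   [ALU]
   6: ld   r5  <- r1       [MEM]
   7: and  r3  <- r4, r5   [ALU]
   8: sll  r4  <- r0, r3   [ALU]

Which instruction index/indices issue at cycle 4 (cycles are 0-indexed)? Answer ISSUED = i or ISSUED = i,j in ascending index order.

ISSUED = 7

#0 head=0: sll.ALU ld.MEM i0,i1 2-wide
#1 head=2: st.MEM i2 no-port MEM/BR
#2 head=3: bne.BR xor.ALU i3,i4 2-wide
#3 head=5: sll.ALU ld.MEM i5,i6 2-wide
#4 head=7: and.ALU i7 RAW r3
#5 head=8: sll.ALU i8 tail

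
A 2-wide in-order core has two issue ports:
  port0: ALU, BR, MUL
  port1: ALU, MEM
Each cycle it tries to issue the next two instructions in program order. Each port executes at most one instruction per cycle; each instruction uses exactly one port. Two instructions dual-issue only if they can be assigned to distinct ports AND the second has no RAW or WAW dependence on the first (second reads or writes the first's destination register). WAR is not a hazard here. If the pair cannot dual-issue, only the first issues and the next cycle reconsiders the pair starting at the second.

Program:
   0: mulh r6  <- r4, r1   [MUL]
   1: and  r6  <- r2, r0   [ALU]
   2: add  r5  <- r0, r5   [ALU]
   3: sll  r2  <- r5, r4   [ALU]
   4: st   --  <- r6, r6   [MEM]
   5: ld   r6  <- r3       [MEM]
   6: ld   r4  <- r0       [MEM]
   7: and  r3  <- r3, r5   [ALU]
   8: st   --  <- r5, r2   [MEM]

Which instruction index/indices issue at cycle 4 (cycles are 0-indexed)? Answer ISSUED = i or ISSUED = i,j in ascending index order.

ISSUED = 6,7

  cy0 -> i0 (mulh) WAW r6
  cy1 -> i1,i2 (and/add) 2-wide
  cy2 -> i3,i4 (sll/st) 2-wide
  cy3 -> i5 (ld) no-port MEM/MEM
  cy4 -> i6,i7 (ld/and) 2-wide
  cy5 -> i8 (st) tail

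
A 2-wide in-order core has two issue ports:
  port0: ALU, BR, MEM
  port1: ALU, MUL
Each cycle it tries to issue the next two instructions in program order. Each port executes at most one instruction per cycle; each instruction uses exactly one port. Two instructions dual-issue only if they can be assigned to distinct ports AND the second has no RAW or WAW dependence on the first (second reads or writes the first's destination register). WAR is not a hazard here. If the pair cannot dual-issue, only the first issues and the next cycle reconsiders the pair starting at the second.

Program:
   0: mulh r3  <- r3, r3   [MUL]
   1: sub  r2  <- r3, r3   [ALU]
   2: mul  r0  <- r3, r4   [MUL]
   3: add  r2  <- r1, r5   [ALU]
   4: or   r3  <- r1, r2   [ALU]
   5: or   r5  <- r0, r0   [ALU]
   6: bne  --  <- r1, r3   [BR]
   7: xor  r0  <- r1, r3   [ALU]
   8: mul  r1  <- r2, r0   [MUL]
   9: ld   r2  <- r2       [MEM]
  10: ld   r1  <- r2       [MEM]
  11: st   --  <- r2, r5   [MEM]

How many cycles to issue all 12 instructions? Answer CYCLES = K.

CYCLES = 8

c0: i0 mulh  RAW r3
c1: i1&i2 sub+mul  2-wide
c2: i3 add  RAW r2
c3: i4&i5 or+or  2-wide
c4: i6&i7 bne+xor  2-wide
c5: i8&i9 mul+ld  2-wide
c6: i10 ld  no-port MEM/MEM
c7: i11 st  tail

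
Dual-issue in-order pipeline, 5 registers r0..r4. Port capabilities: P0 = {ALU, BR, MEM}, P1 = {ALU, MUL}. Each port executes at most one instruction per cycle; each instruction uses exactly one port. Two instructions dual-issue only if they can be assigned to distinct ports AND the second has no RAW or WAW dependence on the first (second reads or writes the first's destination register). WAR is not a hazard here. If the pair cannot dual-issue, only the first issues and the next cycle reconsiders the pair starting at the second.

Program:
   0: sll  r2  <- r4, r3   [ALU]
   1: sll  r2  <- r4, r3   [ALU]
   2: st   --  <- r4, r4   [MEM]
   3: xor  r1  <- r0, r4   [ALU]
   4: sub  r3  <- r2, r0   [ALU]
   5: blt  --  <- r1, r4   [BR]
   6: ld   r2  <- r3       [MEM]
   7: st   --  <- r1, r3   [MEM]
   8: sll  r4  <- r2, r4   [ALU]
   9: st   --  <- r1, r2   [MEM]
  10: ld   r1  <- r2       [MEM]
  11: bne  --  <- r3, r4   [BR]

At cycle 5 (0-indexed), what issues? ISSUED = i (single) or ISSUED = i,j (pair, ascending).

ISSUED = 7,8

t=0 i0:sll ; WAW r2
t=1 i1/i2:sll st ; pair
t=2 i3/i4:xor sub ; pair
t=3 i5:blt ; no-port BR/MEM
t=4 i6:ld ; no-port MEM/MEM
t=5 i7/i8:st sll ; pair
t=6 i9:st ; no-port MEM/MEM
t=7 i10:ld ; no-port MEM/BR
t=8 i11:bne ; tail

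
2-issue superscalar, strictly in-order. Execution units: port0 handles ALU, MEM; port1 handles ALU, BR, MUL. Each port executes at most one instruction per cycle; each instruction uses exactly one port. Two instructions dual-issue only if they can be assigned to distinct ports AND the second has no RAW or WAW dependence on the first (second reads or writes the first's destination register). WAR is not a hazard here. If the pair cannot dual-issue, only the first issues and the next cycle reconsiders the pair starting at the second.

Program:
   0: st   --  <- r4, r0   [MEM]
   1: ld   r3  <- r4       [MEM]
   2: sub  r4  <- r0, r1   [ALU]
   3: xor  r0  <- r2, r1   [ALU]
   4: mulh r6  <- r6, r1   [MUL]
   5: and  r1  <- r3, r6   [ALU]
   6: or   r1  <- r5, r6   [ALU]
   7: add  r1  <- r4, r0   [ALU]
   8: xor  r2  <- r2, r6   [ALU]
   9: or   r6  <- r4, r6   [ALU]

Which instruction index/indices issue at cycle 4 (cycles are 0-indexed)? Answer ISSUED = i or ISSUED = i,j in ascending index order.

ISSUED = 6

0. st @i0  | no-port MEM/MEM
1. ld;sub @i1,i2  | pair
2. xor;mulh @i3,i4  | pair
3. and @i5  | WAW r1
4. or @i6  | WAW r1
5. add;xor @i7,i8  | pair
6. or @i9  | tail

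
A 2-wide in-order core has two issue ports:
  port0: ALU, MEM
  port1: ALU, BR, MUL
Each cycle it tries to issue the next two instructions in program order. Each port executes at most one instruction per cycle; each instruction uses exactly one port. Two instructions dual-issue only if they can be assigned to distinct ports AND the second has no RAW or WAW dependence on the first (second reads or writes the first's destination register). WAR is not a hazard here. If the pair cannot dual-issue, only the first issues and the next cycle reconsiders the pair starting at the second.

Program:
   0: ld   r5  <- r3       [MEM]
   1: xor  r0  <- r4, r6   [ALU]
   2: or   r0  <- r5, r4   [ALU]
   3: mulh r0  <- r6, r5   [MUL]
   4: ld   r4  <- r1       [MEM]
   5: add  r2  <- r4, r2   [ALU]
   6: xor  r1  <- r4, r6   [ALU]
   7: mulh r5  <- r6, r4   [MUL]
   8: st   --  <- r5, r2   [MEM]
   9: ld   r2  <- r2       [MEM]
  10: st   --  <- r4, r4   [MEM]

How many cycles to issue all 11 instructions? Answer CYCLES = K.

CYCLES = 8

  cy0 -> i0+i1 (ld;xor) dual
  cy1 -> i2 (or) WAW r0
  cy2 -> i3+i4 (mulh;ld) dual
  cy3 -> i5+i6 (add;xor) dual
  cy4 -> i7 (mulh) RAW r5
  cy5 -> i8 (st) no-port MEM/MEM
  cy6 -> i9 (ld) no-port MEM/MEM
  cy7 -> i10 (st) tail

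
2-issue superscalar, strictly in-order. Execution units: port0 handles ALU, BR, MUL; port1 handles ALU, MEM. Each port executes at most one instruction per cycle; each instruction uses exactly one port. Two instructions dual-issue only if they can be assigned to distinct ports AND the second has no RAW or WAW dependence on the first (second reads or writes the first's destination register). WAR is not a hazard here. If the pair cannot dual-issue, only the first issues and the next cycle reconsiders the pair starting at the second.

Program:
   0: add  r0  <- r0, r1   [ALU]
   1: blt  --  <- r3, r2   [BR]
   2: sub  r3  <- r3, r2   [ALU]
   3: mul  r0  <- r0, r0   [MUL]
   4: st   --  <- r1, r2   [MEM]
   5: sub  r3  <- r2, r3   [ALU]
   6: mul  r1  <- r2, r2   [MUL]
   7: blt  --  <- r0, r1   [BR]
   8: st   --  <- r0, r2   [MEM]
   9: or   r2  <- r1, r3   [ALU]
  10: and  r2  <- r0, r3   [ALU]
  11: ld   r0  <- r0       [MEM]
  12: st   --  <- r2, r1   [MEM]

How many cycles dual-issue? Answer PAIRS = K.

PAIRS = 5

0. add.ALU;blt.BR @i0,i1  | pair
1. sub.ALU;mul.MUL @i2,i3  | pair
2. st.MEM;sub.ALU @i4,i5  | pair
3. mul.MUL @i6  | no-port MUL/BR
4. blt.BR;st.MEM @i7,i8  | pair
5. or.ALU @i9  | WAW r2
6. and.ALU;ld.MEM @i10,i11  | pair
7. st.MEM @i12  | tail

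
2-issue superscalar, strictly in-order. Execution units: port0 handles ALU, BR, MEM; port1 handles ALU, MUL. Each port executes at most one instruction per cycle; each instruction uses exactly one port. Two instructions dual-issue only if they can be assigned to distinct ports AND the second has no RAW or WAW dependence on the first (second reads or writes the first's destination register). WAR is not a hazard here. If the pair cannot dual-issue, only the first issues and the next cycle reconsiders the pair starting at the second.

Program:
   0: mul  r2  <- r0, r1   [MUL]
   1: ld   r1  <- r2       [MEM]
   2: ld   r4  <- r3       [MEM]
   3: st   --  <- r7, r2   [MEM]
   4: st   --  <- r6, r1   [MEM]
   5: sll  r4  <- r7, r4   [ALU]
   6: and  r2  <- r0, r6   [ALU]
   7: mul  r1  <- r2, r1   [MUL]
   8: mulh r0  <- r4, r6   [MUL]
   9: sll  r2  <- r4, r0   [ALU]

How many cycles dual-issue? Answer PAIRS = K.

t=0 i0:mul.MUL ; RAW r2
t=1 i1:ld.MEM ; no-port MEM/MEM
t=2 i2:ld.MEM ; no-port MEM/MEM
t=3 i3:st.MEM ; no-port MEM/MEM
t=4 i4,i5:st.MEM;sll.ALU ; 2-wide
t=5 i6:and.ALU ; RAW r2
t=6 i7:mul.MUL ; no-port MUL/MUL
t=7 i8:mulh.MUL ; RAW r0
t=8 i9:sll.ALU ; tail

PAIRS = 1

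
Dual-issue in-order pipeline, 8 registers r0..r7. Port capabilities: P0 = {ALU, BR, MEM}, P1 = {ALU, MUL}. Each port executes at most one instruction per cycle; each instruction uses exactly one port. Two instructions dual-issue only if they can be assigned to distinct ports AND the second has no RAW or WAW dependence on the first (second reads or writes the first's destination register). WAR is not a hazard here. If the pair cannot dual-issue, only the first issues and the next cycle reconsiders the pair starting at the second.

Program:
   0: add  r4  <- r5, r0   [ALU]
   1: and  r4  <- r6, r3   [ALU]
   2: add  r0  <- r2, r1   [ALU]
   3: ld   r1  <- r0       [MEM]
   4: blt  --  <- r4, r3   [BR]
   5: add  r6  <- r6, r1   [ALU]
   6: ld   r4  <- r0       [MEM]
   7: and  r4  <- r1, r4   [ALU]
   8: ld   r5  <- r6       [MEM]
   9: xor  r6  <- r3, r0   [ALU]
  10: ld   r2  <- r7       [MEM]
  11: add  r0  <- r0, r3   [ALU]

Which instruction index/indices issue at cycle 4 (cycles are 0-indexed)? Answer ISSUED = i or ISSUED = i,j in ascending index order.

ISSUED = 6

c0: i0 add  WAW r4
c1: i1+i2 and add  2-wide
c2: i3 ld  no-port MEM/BR
c3: i4+i5 blt add  2-wide
c4: i6 ld  RAW+WAW r4
c5: i7+i8 and ld  2-wide
c6: i9+i10 xor ld  2-wide
c7: i11 add  tail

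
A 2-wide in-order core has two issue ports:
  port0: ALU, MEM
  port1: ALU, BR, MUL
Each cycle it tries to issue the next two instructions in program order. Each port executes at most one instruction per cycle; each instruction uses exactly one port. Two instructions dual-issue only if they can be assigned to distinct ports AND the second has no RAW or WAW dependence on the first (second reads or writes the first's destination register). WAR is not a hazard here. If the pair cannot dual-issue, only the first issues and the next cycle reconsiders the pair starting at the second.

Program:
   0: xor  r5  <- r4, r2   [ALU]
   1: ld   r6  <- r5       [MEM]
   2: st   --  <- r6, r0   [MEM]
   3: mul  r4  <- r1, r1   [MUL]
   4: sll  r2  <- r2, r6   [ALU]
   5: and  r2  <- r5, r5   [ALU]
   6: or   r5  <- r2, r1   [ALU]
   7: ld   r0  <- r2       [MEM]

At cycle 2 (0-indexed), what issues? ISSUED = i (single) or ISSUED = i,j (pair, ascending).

ISSUED = 2,3

  cy0 -> i0 (xor.ALU) RAW r5
  cy1 -> i1 (ld.MEM) no-port MEM/MEM
  cy2 -> i2,i3 (st.MEM+mul.MUL) 2-wide
  cy3 -> i4 (sll.ALU) WAW r2
  cy4 -> i5 (and.ALU) RAW r2
  cy5 -> i6,i7 (or.ALU+ld.MEM) 2-wide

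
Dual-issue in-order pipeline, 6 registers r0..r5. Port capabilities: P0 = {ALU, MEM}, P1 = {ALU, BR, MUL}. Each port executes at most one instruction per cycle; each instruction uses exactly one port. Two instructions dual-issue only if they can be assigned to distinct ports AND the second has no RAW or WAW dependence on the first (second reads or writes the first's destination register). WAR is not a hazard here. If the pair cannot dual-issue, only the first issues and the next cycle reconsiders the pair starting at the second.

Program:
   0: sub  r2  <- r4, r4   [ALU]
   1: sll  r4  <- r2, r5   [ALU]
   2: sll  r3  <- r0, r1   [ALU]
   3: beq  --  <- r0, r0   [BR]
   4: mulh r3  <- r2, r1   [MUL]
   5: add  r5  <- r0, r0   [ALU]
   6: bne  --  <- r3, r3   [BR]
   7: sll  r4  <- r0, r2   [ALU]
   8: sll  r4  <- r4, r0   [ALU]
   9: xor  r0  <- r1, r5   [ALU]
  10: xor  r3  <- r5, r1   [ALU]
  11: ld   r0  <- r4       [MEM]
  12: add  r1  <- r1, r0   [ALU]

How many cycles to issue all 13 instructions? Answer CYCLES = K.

CYCLES = 8

t=0 i0:sub.ALU ; RAW r2
t=1 i1/i2:sll.ALU sll.ALU ; 2-wide
t=2 i3:beq.BR ; no-port BR/MUL
t=3 i4/i5:mulh.MUL add.ALU ; 2-wide
t=4 i6/i7:bne.BR sll.ALU ; 2-wide
t=5 i8/i9:sll.ALU xor.ALU ; 2-wide
t=6 i10/i11:xor.ALU ld.MEM ; 2-wide
t=7 i12:add.ALU ; tail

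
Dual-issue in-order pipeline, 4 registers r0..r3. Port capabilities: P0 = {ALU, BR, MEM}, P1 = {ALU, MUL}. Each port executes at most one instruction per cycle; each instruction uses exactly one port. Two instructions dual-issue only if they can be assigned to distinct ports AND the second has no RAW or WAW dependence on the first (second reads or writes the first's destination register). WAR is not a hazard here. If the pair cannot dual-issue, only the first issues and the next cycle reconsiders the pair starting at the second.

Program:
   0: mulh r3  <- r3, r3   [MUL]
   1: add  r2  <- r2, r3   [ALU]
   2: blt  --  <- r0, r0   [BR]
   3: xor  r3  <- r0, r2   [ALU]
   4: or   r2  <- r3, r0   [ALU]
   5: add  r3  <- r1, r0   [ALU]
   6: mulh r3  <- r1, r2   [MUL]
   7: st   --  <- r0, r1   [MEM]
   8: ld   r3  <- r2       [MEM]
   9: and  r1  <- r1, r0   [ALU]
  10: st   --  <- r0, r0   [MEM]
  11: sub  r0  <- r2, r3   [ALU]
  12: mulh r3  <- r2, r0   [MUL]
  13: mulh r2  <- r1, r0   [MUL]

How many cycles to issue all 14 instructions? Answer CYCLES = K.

CYCLES = 9

c0: i0 mulh  RAW r3
c1: i1,i2 add;blt  pair
c2: i3 xor  RAW r3
c3: i4,i5 or;add  pair
c4: i6,i7 mulh;st  pair
c5: i8,i9 ld;and  pair
c6: i10,i11 st;sub  pair
c7: i12 mulh  no-port MUL/MUL
c8: i13 mulh  tail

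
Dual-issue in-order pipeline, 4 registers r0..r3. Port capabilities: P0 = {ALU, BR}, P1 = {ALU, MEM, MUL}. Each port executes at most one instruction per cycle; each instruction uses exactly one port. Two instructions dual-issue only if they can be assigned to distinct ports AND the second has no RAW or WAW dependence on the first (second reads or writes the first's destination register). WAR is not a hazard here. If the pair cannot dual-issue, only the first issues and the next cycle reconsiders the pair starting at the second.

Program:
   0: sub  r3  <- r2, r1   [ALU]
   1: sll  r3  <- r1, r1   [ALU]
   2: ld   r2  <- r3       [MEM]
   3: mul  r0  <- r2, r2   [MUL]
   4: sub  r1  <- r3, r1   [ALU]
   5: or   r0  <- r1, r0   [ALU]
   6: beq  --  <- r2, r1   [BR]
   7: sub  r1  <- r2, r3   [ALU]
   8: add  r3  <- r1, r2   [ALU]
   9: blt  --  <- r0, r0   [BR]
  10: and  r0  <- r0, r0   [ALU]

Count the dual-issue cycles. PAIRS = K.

  cy0 -> i0 (sub.ALU) WAW r3
  cy1 -> i1 (sll.ALU) RAW r3
  cy2 -> i2 (ld.MEM) no-port MEM/MUL
  cy3 -> i3/i4 (mul.MUL sub.ALU) 2-wide
  cy4 -> i5/i6 (or.ALU beq.BR) 2-wide
  cy5 -> i7 (sub.ALU) RAW r1
  cy6 -> i8/i9 (add.ALU blt.BR) 2-wide
  cy7 -> i10 (and.ALU) tail

PAIRS = 3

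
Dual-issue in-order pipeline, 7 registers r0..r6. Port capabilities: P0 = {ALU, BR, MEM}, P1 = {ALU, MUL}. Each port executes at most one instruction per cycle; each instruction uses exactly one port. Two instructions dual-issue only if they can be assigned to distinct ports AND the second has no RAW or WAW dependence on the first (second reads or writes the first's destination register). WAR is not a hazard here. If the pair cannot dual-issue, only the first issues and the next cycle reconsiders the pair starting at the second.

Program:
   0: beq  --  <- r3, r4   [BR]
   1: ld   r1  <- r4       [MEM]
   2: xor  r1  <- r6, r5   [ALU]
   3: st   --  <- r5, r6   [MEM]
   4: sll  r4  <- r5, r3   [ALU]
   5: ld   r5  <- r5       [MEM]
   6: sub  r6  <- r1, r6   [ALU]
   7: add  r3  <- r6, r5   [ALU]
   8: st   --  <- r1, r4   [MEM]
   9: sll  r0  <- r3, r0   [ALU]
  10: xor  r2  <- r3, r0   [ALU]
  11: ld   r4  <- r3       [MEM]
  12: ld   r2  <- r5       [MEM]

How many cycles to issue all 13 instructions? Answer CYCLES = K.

CYCLES = 9

  cy0 -> i0 (beq) no-port BR/MEM
  cy1 -> i1 (ld) WAW r1
  cy2 -> i2+i3 (xor;st) dual
  cy3 -> i4+i5 (sll;ld) dual
  cy4 -> i6 (sub) RAW r6
  cy5 -> i7+i8 (add;st) dual
  cy6 -> i9 (sll) RAW r0
  cy7 -> i10+i11 (xor;ld) dual
  cy8 -> i12 (ld) tail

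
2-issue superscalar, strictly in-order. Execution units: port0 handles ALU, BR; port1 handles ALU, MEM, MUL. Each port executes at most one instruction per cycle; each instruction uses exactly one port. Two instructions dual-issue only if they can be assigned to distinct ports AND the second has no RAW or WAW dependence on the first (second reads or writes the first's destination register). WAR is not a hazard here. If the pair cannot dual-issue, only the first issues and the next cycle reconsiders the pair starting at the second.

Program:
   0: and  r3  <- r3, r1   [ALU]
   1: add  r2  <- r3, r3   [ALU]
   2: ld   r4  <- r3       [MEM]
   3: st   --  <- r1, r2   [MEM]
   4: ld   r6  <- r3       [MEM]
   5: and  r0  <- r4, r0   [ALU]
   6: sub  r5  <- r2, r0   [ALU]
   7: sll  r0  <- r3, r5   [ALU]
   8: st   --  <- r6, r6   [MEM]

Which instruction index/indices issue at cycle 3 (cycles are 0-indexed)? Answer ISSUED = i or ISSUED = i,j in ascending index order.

[0] i0  and  -- RAW r3
[1] i1&i2  add+ld  -- pair
[2] i3  st  -- no-port MEM/MEM
[3] i4&i5  ld+and  -- pair
[4] i6  sub  -- RAW r5
[5] i7&i8  sll+st  -- pair

ISSUED = 4,5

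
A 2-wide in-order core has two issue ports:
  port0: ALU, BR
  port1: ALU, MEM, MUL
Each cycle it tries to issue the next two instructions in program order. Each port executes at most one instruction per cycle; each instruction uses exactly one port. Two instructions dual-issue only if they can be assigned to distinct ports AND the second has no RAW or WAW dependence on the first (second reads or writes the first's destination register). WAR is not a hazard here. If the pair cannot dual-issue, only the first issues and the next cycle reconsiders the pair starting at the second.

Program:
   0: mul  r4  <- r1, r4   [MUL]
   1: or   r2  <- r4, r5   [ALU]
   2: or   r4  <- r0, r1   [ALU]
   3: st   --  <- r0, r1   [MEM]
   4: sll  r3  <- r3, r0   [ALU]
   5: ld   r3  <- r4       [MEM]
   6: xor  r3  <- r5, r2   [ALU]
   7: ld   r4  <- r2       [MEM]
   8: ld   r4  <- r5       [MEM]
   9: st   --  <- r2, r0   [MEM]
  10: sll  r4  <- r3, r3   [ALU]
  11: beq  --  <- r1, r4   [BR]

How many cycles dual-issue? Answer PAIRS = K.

[0] i0  mul  -- RAW r4
[1] i1+i2  or;or  -- pair
[2] i3+i4  st;sll  -- pair
[3] i5  ld  -- WAW r3
[4] i6+i7  xor;ld  -- pair
[5] i8  ld  -- no-port MEM/MEM
[6] i9+i10  st;sll  -- pair
[7] i11  beq  -- tail

PAIRS = 4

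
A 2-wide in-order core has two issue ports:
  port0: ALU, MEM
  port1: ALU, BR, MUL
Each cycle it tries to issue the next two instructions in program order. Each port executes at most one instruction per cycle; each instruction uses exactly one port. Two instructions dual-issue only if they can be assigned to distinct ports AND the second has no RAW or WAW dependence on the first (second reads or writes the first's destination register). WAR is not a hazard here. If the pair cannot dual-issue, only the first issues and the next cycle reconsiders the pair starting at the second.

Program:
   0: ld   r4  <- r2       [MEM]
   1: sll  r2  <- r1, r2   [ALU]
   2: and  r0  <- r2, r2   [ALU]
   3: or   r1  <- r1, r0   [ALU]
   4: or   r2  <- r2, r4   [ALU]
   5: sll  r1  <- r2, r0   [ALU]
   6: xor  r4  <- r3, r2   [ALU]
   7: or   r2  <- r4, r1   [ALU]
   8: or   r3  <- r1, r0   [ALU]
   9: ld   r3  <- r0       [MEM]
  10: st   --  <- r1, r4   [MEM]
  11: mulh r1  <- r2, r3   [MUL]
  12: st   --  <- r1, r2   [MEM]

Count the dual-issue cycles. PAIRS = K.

PAIRS = 5

t=0 i0,i1:ld.MEM sll.ALU ; dual
t=1 i2:and.ALU ; RAW r0
t=2 i3,i4:or.ALU or.ALU ; dual
t=3 i5,i6:sll.ALU xor.ALU ; dual
t=4 i7,i8:or.ALU or.ALU ; dual
t=5 i9:ld.MEM ; no-port MEM/MEM
t=6 i10,i11:st.MEM mulh.MUL ; dual
t=7 i12:st.MEM ; tail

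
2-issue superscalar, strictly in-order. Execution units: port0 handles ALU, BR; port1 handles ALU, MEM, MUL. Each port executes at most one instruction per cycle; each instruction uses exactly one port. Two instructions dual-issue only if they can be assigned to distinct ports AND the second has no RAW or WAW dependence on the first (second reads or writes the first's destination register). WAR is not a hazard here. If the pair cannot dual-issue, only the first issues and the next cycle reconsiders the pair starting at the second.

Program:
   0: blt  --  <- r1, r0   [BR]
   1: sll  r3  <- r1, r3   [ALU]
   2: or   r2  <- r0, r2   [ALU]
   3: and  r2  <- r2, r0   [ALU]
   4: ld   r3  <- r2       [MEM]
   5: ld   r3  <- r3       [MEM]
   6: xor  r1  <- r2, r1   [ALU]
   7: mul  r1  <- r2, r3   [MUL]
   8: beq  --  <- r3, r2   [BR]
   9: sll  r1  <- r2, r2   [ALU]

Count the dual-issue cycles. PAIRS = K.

PAIRS = 3

c0: i0/i1 blt.BR sll.ALU  dual
c1: i2 or.ALU  RAW+WAW r2
c2: i3 and.ALU  RAW r2
c3: i4 ld.MEM  no-port MEM/MEM
c4: i5/i6 ld.MEM xor.ALU  dual
c5: i7/i8 mul.MUL beq.BR  dual
c6: i9 sll.ALU  tail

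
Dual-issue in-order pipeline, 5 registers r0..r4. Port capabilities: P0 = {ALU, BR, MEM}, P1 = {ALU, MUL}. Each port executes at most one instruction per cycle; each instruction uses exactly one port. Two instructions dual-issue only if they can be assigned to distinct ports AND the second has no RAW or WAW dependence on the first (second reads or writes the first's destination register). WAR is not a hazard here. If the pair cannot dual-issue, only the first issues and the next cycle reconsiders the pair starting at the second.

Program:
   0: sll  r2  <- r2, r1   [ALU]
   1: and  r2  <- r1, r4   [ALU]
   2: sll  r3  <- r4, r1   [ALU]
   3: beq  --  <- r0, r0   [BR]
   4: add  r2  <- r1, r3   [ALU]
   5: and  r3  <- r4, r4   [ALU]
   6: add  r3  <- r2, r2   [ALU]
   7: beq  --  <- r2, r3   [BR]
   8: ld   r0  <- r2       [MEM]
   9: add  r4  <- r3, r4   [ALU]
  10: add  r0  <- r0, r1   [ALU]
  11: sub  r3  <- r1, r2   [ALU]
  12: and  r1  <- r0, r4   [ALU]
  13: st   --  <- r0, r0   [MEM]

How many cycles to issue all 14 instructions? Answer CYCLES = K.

CYCLES = 9

[0] i0  sll  -- WAW r2
[1] i1,i2  and sll  -- pair
[2] i3,i4  beq add  -- pair
[3] i5  and  -- WAW r3
[4] i6  add  -- RAW r3
[5] i7  beq  -- no-port BR/MEM
[6] i8,i9  ld add  -- pair
[7] i10,i11  add sub  -- pair
[8] i12,i13  and st  -- pair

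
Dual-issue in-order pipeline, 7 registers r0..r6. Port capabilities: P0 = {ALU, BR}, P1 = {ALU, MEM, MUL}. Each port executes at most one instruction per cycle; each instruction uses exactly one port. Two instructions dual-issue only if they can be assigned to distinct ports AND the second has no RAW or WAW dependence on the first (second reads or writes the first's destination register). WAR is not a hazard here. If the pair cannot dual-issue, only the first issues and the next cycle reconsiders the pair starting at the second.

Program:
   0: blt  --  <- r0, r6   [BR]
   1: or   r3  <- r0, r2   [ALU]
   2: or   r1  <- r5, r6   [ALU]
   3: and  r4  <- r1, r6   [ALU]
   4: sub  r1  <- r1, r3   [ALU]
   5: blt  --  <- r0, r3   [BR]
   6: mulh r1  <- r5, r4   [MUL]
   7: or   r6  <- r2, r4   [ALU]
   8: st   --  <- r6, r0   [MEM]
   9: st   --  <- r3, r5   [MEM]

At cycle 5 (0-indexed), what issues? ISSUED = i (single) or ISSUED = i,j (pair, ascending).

ISSUED = 8

[0] i0+i1  blt/or  -- dual
[1] i2  or  -- RAW r1
[2] i3+i4  and/sub  -- dual
[3] i5+i6  blt/mulh  -- dual
[4] i7  or  -- RAW r6
[5] i8  st  -- no-port MEM/MEM
[6] i9  st  -- tail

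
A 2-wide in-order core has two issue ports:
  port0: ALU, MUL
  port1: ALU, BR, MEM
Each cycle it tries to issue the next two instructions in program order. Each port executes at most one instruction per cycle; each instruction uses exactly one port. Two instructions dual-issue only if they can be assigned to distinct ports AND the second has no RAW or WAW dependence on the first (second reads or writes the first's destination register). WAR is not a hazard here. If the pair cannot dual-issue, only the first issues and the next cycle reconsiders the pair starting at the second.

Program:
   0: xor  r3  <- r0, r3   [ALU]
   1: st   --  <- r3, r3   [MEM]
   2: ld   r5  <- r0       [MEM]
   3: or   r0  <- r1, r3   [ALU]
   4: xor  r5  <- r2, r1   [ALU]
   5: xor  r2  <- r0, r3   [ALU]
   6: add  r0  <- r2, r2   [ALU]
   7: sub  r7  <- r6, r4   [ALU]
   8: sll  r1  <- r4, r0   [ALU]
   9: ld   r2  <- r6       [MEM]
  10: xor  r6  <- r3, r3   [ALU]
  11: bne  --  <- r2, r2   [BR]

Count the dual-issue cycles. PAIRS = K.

PAIRS = 5

#0 head=0: xor.ALU i0 RAW r3
#1 head=1: st.MEM i1 no-port MEM/MEM
#2 head=2: ld.MEM or.ALU i2+i3 pair
#3 head=4: xor.ALU xor.ALU i4+i5 pair
#4 head=6: add.ALU sub.ALU i6+i7 pair
#5 head=8: sll.ALU ld.MEM i8+i9 pair
#6 head=10: xor.ALU bne.BR i10+i11 pair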